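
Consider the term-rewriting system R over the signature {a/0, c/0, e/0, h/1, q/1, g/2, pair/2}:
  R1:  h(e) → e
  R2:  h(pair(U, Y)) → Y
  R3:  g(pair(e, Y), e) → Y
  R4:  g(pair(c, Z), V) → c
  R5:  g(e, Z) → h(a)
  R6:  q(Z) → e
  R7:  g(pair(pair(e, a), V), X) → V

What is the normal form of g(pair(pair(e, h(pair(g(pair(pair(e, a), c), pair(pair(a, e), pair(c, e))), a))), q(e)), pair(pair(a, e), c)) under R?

1. g(pair(pair(e, h(pair(g(pair(pair(e, a), c), pair(pair(a, e), pair(c, e))), a))), q(e)), pair(pair(a, e), c))  →  g(pair(pair(e, a), q(e)), pair(pair(a, e), c))   [R2 at 1.1.2]
2. g(pair(pair(e, a), q(e)), pair(pair(a, e), c))  →  q(e)   [R7 at ε]
3. q(e)  →  e   [R6 at ε]

e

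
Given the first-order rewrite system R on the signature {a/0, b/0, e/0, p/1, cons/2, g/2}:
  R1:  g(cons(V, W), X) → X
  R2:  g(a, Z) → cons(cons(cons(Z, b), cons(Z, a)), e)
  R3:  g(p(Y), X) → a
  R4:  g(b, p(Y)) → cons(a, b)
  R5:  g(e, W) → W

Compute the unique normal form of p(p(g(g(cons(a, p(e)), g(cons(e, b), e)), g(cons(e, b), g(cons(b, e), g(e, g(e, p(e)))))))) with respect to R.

p(p(p(e)))

1. p(p(g(g(cons(a, p(e)), g(cons(e, b), e)), g(cons(e, b), g(cons(b, e), g(e, g(e, p(e))))))))  →  p(p(g(g(cons(e, b), e), g(cons(e, b), g(cons(b, e), g(e, g(e, p(e))))))))   [R1 at 1.1.1]
2. p(p(g(g(cons(e, b), e), g(cons(e, b), g(cons(b, e), g(e, g(e, p(e))))))))  →  p(p(g(e, g(cons(e, b), g(cons(b, e), g(e, g(e, p(e))))))))   [R1 at 1.1.1]
3. p(p(g(e, g(cons(e, b), g(cons(b, e), g(e, g(e, p(e))))))))  →  p(p(g(cons(e, b), g(cons(b, e), g(e, g(e, p(e)))))))   [R5 at 1.1]
4. p(p(g(cons(e, b), g(cons(b, e), g(e, g(e, p(e)))))))  →  p(p(g(cons(b, e), g(e, g(e, p(e))))))   [R1 at 1.1]
5. p(p(g(cons(b, e), g(e, g(e, p(e))))))  →  p(p(g(e, g(e, p(e)))))   [R1 at 1.1]
6. p(p(g(e, g(e, p(e)))))  →  p(p(g(e, p(e))))   [R5 at 1.1]
7. p(p(g(e, p(e))))  →  p(p(p(e)))   [R5 at 1.1]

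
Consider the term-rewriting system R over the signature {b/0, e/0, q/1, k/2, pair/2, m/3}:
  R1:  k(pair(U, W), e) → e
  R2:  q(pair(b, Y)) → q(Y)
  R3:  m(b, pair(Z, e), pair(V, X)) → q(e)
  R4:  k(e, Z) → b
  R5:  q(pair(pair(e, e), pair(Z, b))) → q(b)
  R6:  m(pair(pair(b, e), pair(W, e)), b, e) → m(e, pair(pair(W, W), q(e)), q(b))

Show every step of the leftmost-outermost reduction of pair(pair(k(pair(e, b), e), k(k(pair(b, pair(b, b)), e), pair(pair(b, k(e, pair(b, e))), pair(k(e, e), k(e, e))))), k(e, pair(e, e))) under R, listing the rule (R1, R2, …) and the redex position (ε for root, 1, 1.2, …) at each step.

pair(pair(e, b), b)

1. pair(pair(k(pair(e, b), e), k(k(pair(b, pair(b, b)), e), pair(pair(b, k(e, pair(b, e))), pair(k(e, e), k(e, e))))), k(e, pair(e, e)))  →  pair(pair(e, k(k(pair(b, pair(b, b)), e), pair(pair(b, k(e, pair(b, e))), pair(k(e, e), k(e, e))))), k(e, pair(e, e)))   [R1 at 1.1]
2. pair(pair(e, k(k(pair(b, pair(b, b)), e), pair(pair(b, k(e, pair(b, e))), pair(k(e, e), k(e, e))))), k(e, pair(e, e)))  →  pair(pair(e, k(e, pair(pair(b, k(e, pair(b, e))), pair(k(e, e), k(e, e))))), k(e, pair(e, e)))   [R1 at 1.2.1]
3. pair(pair(e, k(e, pair(pair(b, k(e, pair(b, e))), pair(k(e, e), k(e, e))))), k(e, pair(e, e)))  →  pair(pair(e, b), k(e, pair(e, e)))   [R4 at 1.2]
4. pair(pair(e, b), k(e, pair(e, e)))  →  pair(pair(e, b), b)   [R4 at 2]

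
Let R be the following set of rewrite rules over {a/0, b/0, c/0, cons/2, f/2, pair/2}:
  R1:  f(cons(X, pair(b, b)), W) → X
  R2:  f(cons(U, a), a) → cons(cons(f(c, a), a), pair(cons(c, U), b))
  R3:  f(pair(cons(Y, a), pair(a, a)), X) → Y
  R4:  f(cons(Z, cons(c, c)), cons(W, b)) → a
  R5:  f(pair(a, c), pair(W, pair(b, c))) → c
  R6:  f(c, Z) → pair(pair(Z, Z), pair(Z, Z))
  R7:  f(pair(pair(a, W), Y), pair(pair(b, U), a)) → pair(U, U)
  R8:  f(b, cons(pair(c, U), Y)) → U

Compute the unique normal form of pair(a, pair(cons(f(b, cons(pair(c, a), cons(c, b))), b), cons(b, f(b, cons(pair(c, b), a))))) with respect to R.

1. pair(a, pair(cons(f(b, cons(pair(c, a), cons(c, b))), b), cons(b, f(b, cons(pair(c, b), a)))))  →  pair(a, pair(cons(a, b), cons(b, f(b, cons(pair(c, b), a)))))   [R8 at 2.1.1]
2. pair(a, pair(cons(a, b), cons(b, f(b, cons(pair(c, b), a)))))  →  pair(a, pair(cons(a, b), cons(b, b)))   [R8 at 2.2.2]

pair(a, pair(cons(a, b), cons(b, b)))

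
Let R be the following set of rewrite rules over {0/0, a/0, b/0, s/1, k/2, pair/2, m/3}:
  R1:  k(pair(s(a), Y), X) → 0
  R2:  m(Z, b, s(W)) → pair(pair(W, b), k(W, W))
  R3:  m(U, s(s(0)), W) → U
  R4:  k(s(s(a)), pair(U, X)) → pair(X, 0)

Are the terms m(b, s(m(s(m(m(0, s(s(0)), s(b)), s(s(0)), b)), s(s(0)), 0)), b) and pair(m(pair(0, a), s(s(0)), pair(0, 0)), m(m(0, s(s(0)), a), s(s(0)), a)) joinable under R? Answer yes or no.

no — NF(t₁) = b, NF(t₂) = pair(pair(0, a), 0)

Reduce t₁ = m(b, s(m(s(m(m(0, s(s(0)), s(b)), s(s(0)), b)), s(s(0)), 0)), b):
1. m(b, s(m(s(m(m(0, s(s(0)), s(b)), s(s(0)), b)), s(s(0)), 0)), b)  →  m(b, s(s(m(m(0, s(s(0)), s(b)), s(s(0)), b))), b)   [R3 at 2.1]
2. m(b, s(s(m(m(0, s(s(0)), s(b)), s(s(0)), b))), b)  →  m(b, s(s(m(0, s(s(0)), s(b)))), b)   [R3 at 2.1.1]
3. m(b, s(s(m(0, s(s(0)), s(b)))), b)  →  m(b, s(s(0)), b)   [R3 at 2.1.1]
4. m(b, s(s(0)), b)  →  b   [R3 at ε]

Reduce t₂ = pair(m(pair(0, a), s(s(0)), pair(0, 0)), m(m(0, s(s(0)), a), s(s(0)), a)):
1. pair(m(pair(0, a), s(s(0)), pair(0, 0)), m(m(0, s(s(0)), a), s(s(0)), a))  →  pair(pair(0, a), m(m(0, s(s(0)), a), s(s(0)), a))   [R3 at 1]
2. pair(pair(0, a), m(m(0, s(s(0)), a), s(s(0)), a))  →  pair(pair(0, a), m(0, s(s(0)), a))   [R3 at 2]
3. pair(pair(0, a), m(0, s(s(0)), a))  →  pair(pair(0, a), 0)   [R3 at 2]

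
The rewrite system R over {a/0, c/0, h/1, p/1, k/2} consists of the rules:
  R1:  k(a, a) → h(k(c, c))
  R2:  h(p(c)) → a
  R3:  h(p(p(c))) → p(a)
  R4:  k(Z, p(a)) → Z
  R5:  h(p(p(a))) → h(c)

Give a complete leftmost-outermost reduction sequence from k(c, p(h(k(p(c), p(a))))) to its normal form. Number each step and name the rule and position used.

c

1. k(c, p(h(k(p(c), p(a)))))  →  k(c, p(h(p(c))))   [R4 at 2.1.1]
2. k(c, p(h(p(c))))  →  k(c, p(a))   [R2 at 2.1]
3. k(c, p(a))  →  c   [R4 at ε]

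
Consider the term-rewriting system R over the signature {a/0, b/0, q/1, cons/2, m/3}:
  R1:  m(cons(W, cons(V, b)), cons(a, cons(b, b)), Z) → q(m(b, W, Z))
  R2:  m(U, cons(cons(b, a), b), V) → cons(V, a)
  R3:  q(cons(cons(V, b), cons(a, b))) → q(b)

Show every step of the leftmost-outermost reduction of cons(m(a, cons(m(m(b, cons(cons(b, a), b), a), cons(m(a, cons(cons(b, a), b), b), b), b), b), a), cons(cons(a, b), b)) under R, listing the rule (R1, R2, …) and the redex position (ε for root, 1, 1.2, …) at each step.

1. cons(m(a, cons(m(m(b, cons(cons(b, a), b), a), cons(m(a, cons(cons(b, a), b), b), b), b), b), a), cons(cons(a, b), b))  →  cons(m(a, cons(m(cons(a, a), cons(m(a, cons(cons(b, a), b), b), b), b), b), a), cons(cons(a, b), b))   [R2 at 1.2.1.1]
2. cons(m(a, cons(m(cons(a, a), cons(m(a, cons(cons(b, a), b), b), b), b), b), a), cons(cons(a, b), b))  →  cons(m(a, cons(m(cons(a, a), cons(cons(b, a), b), b), b), a), cons(cons(a, b), b))   [R2 at 1.2.1.2.1]
3. cons(m(a, cons(m(cons(a, a), cons(cons(b, a), b), b), b), a), cons(cons(a, b), b))  →  cons(m(a, cons(cons(b, a), b), a), cons(cons(a, b), b))   [R2 at 1.2.1]
4. cons(m(a, cons(cons(b, a), b), a), cons(cons(a, b), b))  →  cons(cons(a, a), cons(cons(a, b), b))   [R2 at 1]

cons(cons(a, a), cons(cons(a, b), b))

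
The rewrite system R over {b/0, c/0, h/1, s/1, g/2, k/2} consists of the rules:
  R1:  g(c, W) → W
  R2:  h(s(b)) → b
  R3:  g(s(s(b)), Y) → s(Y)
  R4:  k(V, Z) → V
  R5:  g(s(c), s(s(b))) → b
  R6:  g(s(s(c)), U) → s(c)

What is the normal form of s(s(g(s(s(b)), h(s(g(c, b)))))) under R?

s(s(s(b)))

1. s(s(g(s(s(b)), h(s(g(c, b))))))  →  s(s(s(h(s(g(c, b))))))   [R3 at 1.1]
2. s(s(s(h(s(g(c, b))))))  →  s(s(s(h(s(b)))))   [R1 at 1.1.1.1.1]
3. s(s(s(h(s(b)))))  →  s(s(s(b)))   [R2 at 1.1.1]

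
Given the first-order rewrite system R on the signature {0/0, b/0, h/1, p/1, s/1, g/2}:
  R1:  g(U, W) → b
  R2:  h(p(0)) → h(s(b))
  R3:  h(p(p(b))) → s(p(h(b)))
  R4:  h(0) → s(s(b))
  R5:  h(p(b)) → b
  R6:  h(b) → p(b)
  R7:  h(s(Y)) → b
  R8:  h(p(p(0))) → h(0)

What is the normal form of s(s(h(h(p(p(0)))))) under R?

1. s(s(h(h(p(p(0))))))  →  s(s(h(h(0))))   [R8 at 1.1.1]
2. s(s(h(h(0))))  →  s(s(h(s(s(b)))))   [R4 at 1.1.1]
3. s(s(h(s(s(b)))))  →  s(s(b))   [R7 at 1.1]

s(s(b))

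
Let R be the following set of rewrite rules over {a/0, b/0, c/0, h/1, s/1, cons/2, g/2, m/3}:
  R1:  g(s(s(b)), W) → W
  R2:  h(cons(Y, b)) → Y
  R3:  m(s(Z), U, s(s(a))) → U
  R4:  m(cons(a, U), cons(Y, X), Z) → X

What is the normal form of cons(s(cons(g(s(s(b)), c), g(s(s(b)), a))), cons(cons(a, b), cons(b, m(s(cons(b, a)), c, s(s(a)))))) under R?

cons(s(cons(c, a)), cons(cons(a, b), cons(b, c)))

1. cons(s(cons(g(s(s(b)), c), g(s(s(b)), a))), cons(cons(a, b), cons(b, m(s(cons(b, a)), c, s(s(a))))))  →  cons(s(cons(c, g(s(s(b)), a))), cons(cons(a, b), cons(b, m(s(cons(b, a)), c, s(s(a))))))   [R1 at 1.1.1]
2. cons(s(cons(c, g(s(s(b)), a))), cons(cons(a, b), cons(b, m(s(cons(b, a)), c, s(s(a))))))  →  cons(s(cons(c, a)), cons(cons(a, b), cons(b, m(s(cons(b, a)), c, s(s(a))))))   [R1 at 1.1.2]
3. cons(s(cons(c, a)), cons(cons(a, b), cons(b, m(s(cons(b, a)), c, s(s(a))))))  →  cons(s(cons(c, a)), cons(cons(a, b), cons(b, c)))   [R3 at 2.2.2]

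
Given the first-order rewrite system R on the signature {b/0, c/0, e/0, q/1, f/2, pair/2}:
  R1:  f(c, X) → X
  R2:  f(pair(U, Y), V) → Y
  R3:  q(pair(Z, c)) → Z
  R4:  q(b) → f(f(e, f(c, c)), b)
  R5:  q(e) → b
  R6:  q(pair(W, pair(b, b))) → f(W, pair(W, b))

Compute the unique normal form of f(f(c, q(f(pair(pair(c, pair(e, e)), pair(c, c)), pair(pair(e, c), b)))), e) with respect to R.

1. f(f(c, q(f(pair(pair(c, pair(e, e)), pair(c, c)), pair(pair(e, c), b)))), e)  →  f(q(f(pair(pair(c, pair(e, e)), pair(c, c)), pair(pair(e, c), b))), e)   [R1 at 1]
2. f(q(f(pair(pair(c, pair(e, e)), pair(c, c)), pair(pair(e, c), b))), e)  →  f(q(pair(c, c)), e)   [R2 at 1.1]
3. f(q(pair(c, c)), e)  →  f(c, e)   [R3 at 1]
4. f(c, e)  →  e   [R1 at ε]

e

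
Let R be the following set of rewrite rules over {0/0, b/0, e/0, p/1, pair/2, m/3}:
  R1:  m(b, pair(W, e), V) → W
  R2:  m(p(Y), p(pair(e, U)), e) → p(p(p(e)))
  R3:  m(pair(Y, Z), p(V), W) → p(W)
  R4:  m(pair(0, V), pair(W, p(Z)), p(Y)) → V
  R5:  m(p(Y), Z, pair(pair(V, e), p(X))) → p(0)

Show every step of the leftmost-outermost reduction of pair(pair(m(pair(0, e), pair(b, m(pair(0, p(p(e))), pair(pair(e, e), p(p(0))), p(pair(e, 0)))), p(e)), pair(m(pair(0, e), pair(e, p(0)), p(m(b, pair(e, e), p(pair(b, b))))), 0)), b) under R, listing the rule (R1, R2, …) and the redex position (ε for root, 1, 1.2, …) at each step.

pair(pair(e, pair(e, 0)), b)

1. pair(pair(m(pair(0, e), pair(b, m(pair(0, p(p(e))), pair(pair(e, e), p(p(0))), p(pair(e, 0)))), p(e)), pair(m(pair(0, e), pair(e, p(0)), p(m(b, pair(e, e), p(pair(b, b))))), 0)), b)  →  pair(pair(m(pair(0, e), pair(b, p(p(e))), p(e)), pair(m(pair(0, e), pair(e, p(0)), p(m(b, pair(e, e), p(pair(b, b))))), 0)), b)   [R4 at 1.1.2.2]
2. pair(pair(m(pair(0, e), pair(b, p(p(e))), p(e)), pair(m(pair(0, e), pair(e, p(0)), p(m(b, pair(e, e), p(pair(b, b))))), 0)), b)  →  pair(pair(e, pair(m(pair(0, e), pair(e, p(0)), p(m(b, pair(e, e), p(pair(b, b))))), 0)), b)   [R4 at 1.1]
3. pair(pair(e, pair(m(pair(0, e), pair(e, p(0)), p(m(b, pair(e, e), p(pair(b, b))))), 0)), b)  →  pair(pair(e, pair(e, 0)), b)   [R4 at 1.2.1]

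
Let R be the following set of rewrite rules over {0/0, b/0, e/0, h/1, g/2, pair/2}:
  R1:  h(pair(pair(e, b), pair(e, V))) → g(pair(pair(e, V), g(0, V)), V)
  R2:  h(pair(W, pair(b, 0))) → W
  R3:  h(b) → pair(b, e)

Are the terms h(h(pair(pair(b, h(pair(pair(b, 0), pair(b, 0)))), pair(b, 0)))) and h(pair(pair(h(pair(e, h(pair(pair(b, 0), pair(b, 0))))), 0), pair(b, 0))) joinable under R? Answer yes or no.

no — NF(t₁) = b, NF(t₂) = pair(e, 0)

Reduce t₁ = h(h(pair(pair(b, h(pair(pair(b, 0), pair(b, 0)))), pair(b, 0)))):
1. h(h(pair(pair(b, h(pair(pair(b, 0), pair(b, 0)))), pair(b, 0))))  →  h(pair(b, h(pair(pair(b, 0), pair(b, 0)))))   [R2 at 1]
2. h(pair(b, h(pair(pair(b, 0), pair(b, 0)))))  →  h(pair(b, pair(b, 0)))   [R2 at 1.2]
3. h(pair(b, pair(b, 0)))  →  b   [R2 at ε]

Reduce t₂ = h(pair(pair(h(pair(e, h(pair(pair(b, 0), pair(b, 0))))), 0), pair(b, 0))):
1. h(pair(pair(h(pair(e, h(pair(pair(b, 0), pair(b, 0))))), 0), pair(b, 0)))  →  pair(h(pair(e, h(pair(pair(b, 0), pair(b, 0))))), 0)   [R2 at ε]
2. pair(h(pair(e, h(pair(pair(b, 0), pair(b, 0))))), 0)  →  pair(h(pair(e, pair(b, 0))), 0)   [R2 at 1.1.2]
3. pair(h(pair(e, pair(b, 0))), 0)  →  pair(e, 0)   [R2 at 1]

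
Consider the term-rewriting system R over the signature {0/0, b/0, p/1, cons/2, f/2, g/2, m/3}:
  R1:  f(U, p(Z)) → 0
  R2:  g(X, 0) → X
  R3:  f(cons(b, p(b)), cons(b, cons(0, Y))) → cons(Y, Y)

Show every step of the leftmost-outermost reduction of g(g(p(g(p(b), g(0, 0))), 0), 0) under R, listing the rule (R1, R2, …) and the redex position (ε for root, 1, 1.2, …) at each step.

1. g(g(p(g(p(b), g(0, 0))), 0), 0)  →  g(p(g(p(b), g(0, 0))), 0)   [R2 at ε]
2. g(p(g(p(b), g(0, 0))), 0)  →  p(g(p(b), g(0, 0)))   [R2 at ε]
3. p(g(p(b), g(0, 0)))  →  p(g(p(b), 0))   [R2 at 1.2]
4. p(g(p(b), 0))  →  p(p(b))   [R2 at 1]

p(p(b))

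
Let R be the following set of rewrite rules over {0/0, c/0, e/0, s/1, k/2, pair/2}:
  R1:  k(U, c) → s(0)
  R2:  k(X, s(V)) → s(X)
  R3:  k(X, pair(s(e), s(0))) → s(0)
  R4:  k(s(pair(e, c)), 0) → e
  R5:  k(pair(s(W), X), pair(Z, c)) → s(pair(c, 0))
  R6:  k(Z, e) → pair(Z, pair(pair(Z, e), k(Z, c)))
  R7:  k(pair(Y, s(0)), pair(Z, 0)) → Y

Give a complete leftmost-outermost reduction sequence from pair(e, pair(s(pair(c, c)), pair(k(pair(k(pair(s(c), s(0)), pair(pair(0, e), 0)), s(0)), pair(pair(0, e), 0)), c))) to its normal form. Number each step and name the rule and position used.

1. pair(e, pair(s(pair(c, c)), pair(k(pair(k(pair(s(c), s(0)), pair(pair(0, e), 0)), s(0)), pair(pair(0, e), 0)), c)))  →  pair(e, pair(s(pair(c, c)), pair(k(pair(s(c), s(0)), pair(pair(0, e), 0)), c)))   [R7 at 2.2.1]
2. pair(e, pair(s(pair(c, c)), pair(k(pair(s(c), s(0)), pair(pair(0, e), 0)), c)))  →  pair(e, pair(s(pair(c, c)), pair(s(c), c)))   [R7 at 2.2.1]

pair(e, pair(s(pair(c, c)), pair(s(c), c)))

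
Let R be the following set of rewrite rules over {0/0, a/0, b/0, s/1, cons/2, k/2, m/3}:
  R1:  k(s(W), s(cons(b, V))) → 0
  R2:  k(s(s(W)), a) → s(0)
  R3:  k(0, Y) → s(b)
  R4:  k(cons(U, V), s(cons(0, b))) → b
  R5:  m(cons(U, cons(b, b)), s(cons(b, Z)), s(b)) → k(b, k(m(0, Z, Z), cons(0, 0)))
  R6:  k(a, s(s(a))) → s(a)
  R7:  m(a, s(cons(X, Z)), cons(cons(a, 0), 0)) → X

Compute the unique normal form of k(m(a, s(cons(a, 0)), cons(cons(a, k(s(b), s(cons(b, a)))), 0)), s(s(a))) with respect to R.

s(a)

1. k(m(a, s(cons(a, 0)), cons(cons(a, k(s(b), s(cons(b, a)))), 0)), s(s(a)))  →  k(m(a, s(cons(a, 0)), cons(cons(a, 0), 0)), s(s(a)))   [R1 at 1.3.1.2]
2. k(m(a, s(cons(a, 0)), cons(cons(a, 0), 0)), s(s(a)))  →  k(a, s(s(a)))   [R7 at 1]
3. k(a, s(s(a)))  →  s(a)   [R6 at ε]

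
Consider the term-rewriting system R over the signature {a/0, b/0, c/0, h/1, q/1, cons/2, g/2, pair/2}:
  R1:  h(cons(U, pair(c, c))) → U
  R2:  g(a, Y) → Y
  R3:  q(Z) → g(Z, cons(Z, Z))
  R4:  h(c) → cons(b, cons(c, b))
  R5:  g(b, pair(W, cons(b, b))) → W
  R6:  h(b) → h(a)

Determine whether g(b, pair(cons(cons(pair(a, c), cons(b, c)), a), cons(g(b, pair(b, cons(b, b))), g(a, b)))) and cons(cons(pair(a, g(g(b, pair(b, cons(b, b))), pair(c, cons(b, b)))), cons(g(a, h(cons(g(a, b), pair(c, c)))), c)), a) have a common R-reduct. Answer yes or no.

Reduce t₁ = g(b, pair(cons(cons(pair(a, c), cons(b, c)), a), cons(g(b, pair(b, cons(b, b))), g(a, b)))):
1. g(b, pair(cons(cons(pair(a, c), cons(b, c)), a), cons(g(b, pair(b, cons(b, b))), g(a, b))))  →  g(b, pair(cons(cons(pair(a, c), cons(b, c)), a), cons(b, g(a, b))))   [R5 at 2.2.1]
2. g(b, pair(cons(cons(pair(a, c), cons(b, c)), a), cons(b, g(a, b))))  →  g(b, pair(cons(cons(pair(a, c), cons(b, c)), a), cons(b, b)))   [R2 at 2.2.2]
3. g(b, pair(cons(cons(pair(a, c), cons(b, c)), a), cons(b, b)))  →  cons(cons(pair(a, c), cons(b, c)), a)   [R5 at ε]

Reduce t₂ = cons(cons(pair(a, g(g(b, pair(b, cons(b, b))), pair(c, cons(b, b)))), cons(g(a, h(cons(g(a, b), pair(c, c)))), c)), a):
1. cons(cons(pair(a, g(g(b, pair(b, cons(b, b))), pair(c, cons(b, b)))), cons(g(a, h(cons(g(a, b), pair(c, c)))), c)), a)  →  cons(cons(pair(a, g(b, pair(c, cons(b, b)))), cons(g(a, h(cons(g(a, b), pair(c, c)))), c)), a)   [R5 at 1.1.2.1]
2. cons(cons(pair(a, g(b, pair(c, cons(b, b)))), cons(g(a, h(cons(g(a, b), pair(c, c)))), c)), a)  →  cons(cons(pair(a, c), cons(g(a, h(cons(g(a, b), pair(c, c)))), c)), a)   [R5 at 1.1.2]
3. cons(cons(pair(a, c), cons(g(a, h(cons(g(a, b), pair(c, c)))), c)), a)  →  cons(cons(pair(a, c), cons(h(cons(g(a, b), pair(c, c))), c)), a)   [R2 at 1.2.1]
4. cons(cons(pair(a, c), cons(h(cons(g(a, b), pair(c, c))), c)), a)  →  cons(cons(pair(a, c), cons(g(a, b), c)), a)   [R1 at 1.2.1]
5. cons(cons(pair(a, c), cons(g(a, b), c)), a)  →  cons(cons(pair(a, c), cons(b, c)), a)   [R2 at 1.2.1]

yes — NF(t₁) = cons(cons(pair(a, c), cons(b, c)), a), NF(t₂) = cons(cons(pair(a, c), cons(b, c)), a)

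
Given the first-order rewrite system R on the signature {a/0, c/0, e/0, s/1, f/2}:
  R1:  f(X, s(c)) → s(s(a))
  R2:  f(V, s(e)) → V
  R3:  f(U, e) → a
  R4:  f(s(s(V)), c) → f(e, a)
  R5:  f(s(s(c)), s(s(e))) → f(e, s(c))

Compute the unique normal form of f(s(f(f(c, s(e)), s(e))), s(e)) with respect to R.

s(c)

1. f(s(f(f(c, s(e)), s(e))), s(e))  →  s(f(f(c, s(e)), s(e)))   [R2 at ε]
2. s(f(f(c, s(e)), s(e)))  →  s(f(c, s(e)))   [R2 at 1]
3. s(f(c, s(e)))  →  s(c)   [R2 at 1]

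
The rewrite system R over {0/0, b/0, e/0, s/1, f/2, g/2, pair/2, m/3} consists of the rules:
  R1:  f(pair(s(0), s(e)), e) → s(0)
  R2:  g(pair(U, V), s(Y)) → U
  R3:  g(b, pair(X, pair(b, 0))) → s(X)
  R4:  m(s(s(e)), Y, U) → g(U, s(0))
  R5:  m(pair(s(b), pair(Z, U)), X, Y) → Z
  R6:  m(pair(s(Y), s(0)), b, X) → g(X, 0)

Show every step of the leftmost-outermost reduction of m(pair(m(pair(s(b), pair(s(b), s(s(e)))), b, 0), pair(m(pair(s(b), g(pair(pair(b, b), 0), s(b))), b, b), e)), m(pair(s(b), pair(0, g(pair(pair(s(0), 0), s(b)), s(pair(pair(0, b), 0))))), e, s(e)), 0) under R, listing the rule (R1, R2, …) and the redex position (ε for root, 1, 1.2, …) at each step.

1. m(pair(m(pair(s(b), pair(s(b), s(s(e)))), b, 0), pair(m(pair(s(b), g(pair(pair(b, b), 0), s(b))), b, b), e)), m(pair(s(b), pair(0, g(pair(pair(s(0), 0), s(b)), s(pair(pair(0, b), 0))))), e, s(e)), 0)  →  m(pair(s(b), pair(m(pair(s(b), g(pair(pair(b, b), 0), s(b))), b, b), e)), m(pair(s(b), pair(0, g(pair(pair(s(0), 0), s(b)), s(pair(pair(0, b), 0))))), e, s(e)), 0)   [R5 at 1.1]
2. m(pair(s(b), pair(m(pair(s(b), g(pair(pair(b, b), 0), s(b))), b, b), e)), m(pair(s(b), pair(0, g(pair(pair(s(0), 0), s(b)), s(pair(pair(0, b), 0))))), e, s(e)), 0)  →  m(pair(s(b), g(pair(pair(b, b), 0), s(b))), b, b)   [R5 at ε]
3. m(pair(s(b), g(pair(pair(b, b), 0), s(b))), b, b)  →  m(pair(s(b), pair(b, b)), b, b)   [R2 at 1.2]
4. m(pair(s(b), pair(b, b)), b, b)  →  b   [R5 at ε]

b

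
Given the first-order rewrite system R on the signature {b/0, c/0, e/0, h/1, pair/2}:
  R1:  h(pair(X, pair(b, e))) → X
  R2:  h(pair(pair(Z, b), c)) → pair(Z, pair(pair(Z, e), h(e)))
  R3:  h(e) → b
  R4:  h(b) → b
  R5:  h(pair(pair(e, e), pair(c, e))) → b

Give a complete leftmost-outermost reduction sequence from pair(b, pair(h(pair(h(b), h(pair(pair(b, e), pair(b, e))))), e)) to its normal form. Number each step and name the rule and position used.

pair(b, pair(b, e))

1. pair(b, pair(h(pair(h(b), h(pair(pair(b, e), pair(b, e))))), e))  →  pair(b, pair(h(pair(b, h(pair(pair(b, e), pair(b, e))))), e))   [R4 at 2.1.1.1]
2. pair(b, pair(h(pair(b, h(pair(pair(b, e), pair(b, e))))), e))  →  pair(b, pair(h(pair(b, pair(b, e))), e))   [R1 at 2.1.1.2]
3. pair(b, pair(h(pair(b, pair(b, e))), e))  →  pair(b, pair(b, e))   [R1 at 2.1]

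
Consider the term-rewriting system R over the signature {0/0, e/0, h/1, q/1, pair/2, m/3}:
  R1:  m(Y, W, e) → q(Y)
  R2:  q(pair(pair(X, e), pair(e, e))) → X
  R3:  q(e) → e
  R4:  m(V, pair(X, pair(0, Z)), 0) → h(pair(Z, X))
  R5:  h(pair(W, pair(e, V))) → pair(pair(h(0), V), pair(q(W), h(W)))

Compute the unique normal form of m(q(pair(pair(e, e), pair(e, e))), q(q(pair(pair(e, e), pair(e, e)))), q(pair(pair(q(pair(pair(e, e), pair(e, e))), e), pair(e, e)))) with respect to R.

1. m(q(pair(pair(e, e), pair(e, e))), q(q(pair(pair(e, e), pair(e, e)))), q(pair(pair(q(pair(pair(e, e), pair(e, e))), e), pair(e, e))))  →  m(e, q(q(pair(pair(e, e), pair(e, e)))), q(pair(pair(q(pair(pair(e, e), pair(e, e))), e), pair(e, e))))   [R2 at 1]
2. m(e, q(q(pair(pair(e, e), pair(e, e)))), q(pair(pair(q(pair(pair(e, e), pair(e, e))), e), pair(e, e))))  →  m(e, q(e), q(pair(pair(q(pair(pair(e, e), pair(e, e))), e), pair(e, e))))   [R2 at 2.1]
3. m(e, q(e), q(pair(pair(q(pair(pair(e, e), pair(e, e))), e), pair(e, e))))  →  m(e, e, q(pair(pair(q(pair(pair(e, e), pair(e, e))), e), pair(e, e))))   [R3 at 2]
4. m(e, e, q(pair(pair(q(pair(pair(e, e), pair(e, e))), e), pair(e, e))))  →  m(e, e, q(pair(pair(e, e), pair(e, e))))   [R2 at 3]
5. m(e, e, q(pair(pair(e, e), pair(e, e))))  →  m(e, e, e)   [R2 at 3]
6. m(e, e, e)  →  q(e)   [R1 at ε]
7. q(e)  →  e   [R3 at ε]

e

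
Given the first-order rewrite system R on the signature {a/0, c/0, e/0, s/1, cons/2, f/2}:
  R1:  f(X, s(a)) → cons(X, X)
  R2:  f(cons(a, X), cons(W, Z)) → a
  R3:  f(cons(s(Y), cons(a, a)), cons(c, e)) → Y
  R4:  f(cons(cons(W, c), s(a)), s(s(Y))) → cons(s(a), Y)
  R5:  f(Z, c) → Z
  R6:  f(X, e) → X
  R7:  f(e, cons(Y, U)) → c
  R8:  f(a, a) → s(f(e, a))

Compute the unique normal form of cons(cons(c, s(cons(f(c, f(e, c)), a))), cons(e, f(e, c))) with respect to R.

1. cons(cons(c, s(cons(f(c, f(e, c)), a))), cons(e, f(e, c)))  →  cons(cons(c, s(cons(f(c, e), a))), cons(e, f(e, c)))   [R5 at 1.2.1.1.2]
2. cons(cons(c, s(cons(f(c, e), a))), cons(e, f(e, c)))  →  cons(cons(c, s(cons(c, a))), cons(e, f(e, c)))   [R6 at 1.2.1.1]
3. cons(cons(c, s(cons(c, a))), cons(e, f(e, c)))  →  cons(cons(c, s(cons(c, a))), cons(e, e))   [R5 at 2.2]

cons(cons(c, s(cons(c, a))), cons(e, e))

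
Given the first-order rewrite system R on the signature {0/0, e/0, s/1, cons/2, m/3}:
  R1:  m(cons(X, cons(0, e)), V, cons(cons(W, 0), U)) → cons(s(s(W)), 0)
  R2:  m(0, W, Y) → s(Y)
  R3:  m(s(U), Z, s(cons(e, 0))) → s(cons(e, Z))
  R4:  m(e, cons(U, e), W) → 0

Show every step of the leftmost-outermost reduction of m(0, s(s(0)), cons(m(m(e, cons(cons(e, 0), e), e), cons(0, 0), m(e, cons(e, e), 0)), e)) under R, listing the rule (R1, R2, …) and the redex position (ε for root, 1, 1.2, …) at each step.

s(cons(s(0), e))

1. m(0, s(s(0)), cons(m(m(e, cons(cons(e, 0), e), e), cons(0, 0), m(e, cons(e, e), 0)), e))  →  s(cons(m(m(e, cons(cons(e, 0), e), e), cons(0, 0), m(e, cons(e, e), 0)), e))   [R2 at ε]
2. s(cons(m(m(e, cons(cons(e, 0), e), e), cons(0, 0), m(e, cons(e, e), 0)), e))  →  s(cons(m(0, cons(0, 0), m(e, cons(e, e), 0)), e))   [R4 at 1.1.1]
3. s(cons(m(0, cons(0, 0), m(e, cons(e, e), 0)), e))  →  s(cons(s(m(e, cons(e, e), 0)), e))   [R2 at 1.1]
4. s(cons(s(m(e, cons(e, e), 0)), e))  →  s(cons(s(0), e))   [R4 at 1.1.1]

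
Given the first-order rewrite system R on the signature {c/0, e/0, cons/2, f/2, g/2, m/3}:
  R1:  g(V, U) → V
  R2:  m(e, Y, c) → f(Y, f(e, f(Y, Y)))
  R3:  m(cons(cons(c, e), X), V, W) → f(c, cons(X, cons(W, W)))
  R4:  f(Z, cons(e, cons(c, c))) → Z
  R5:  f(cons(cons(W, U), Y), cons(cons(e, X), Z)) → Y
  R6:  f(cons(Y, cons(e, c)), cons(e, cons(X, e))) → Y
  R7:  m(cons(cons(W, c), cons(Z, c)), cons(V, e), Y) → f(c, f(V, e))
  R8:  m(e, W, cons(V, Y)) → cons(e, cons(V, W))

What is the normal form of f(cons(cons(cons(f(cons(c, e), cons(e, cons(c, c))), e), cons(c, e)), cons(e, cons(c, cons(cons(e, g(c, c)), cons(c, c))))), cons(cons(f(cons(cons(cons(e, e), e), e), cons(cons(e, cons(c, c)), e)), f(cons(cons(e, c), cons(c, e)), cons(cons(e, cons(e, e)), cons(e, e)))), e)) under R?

1. f(cons(cons(cons(f(cons(c, e), cons(e, cons(c, c))), e), cons(c, e)), cons(e, cons(c, cons(cons(e, g(c, c)), cons(c, c))))), cons(cons(f(cons(cons(cons(e, e), e), e), cons(cons(e, cons(c, c)), e)), f(cons(cons(e, c), cons(c, e)), cons(cons(e, cons(e, e)), cons(e, e)))), e))  →  f(cons(cons(cons(cons(c, e), e), cons(c, e)), cons(e, cons(c, cons(cons(e, g(c, c)), cons(c, c))))), cons(cons(f(cons(cons(cons(e, e), e), e), cons(cons(e, cons(c, c)), e)), f(cons(cons(e, c), cons(c, e)), cons(cons(e, cons(e, e)), cons(e, e)))), e))   [R4 at 1.1.1.1]
2. f(cons(cons(cons(cons(c, e), e), cons(c, e)), cons(e, cons(c, cons(cons(e, g(c, c)), cons(c, c))))), cons(cons(f(cons(cons(cons(e, e), e), e), cons(cons(e, cons(c, c)), e)), f(cons(cons(e, c), cons(c, e)), cons(cons(e, cons(e, e)), cons(e, e)))), e))  →  f(cons(cons(cons(cons(c, e), e), cons(c, e)), cons(e, cons(c, cons(cons(e, c), cons(c, c))))), cons(cons(f(cons(cons(cons(e, e), e), e), cons(cons(e, cons(c, c)), e)), f(cons(cons(e, c), cons(c, e)), cons(cons(e, cons(e, e)), cons(e, e)))), e))   [R1 at 1.2.2.2.1.2]
3. f(cons(cons(cons(cons(c, e), e), cons(c, e)), cons(e, cons(c, cons(cons(e, c), cons(c, c))))), cons(cons(f(cons(cons(cons(e, e), e), e), cons(cons(e, cons(c, c)), e)), f(cons(cons(e, c), cons(c, e)), cons(cons(e, cons(e, e)), cons(e, e)))), e))  →  f(cons(cons(cons(cons(c, e), e), cons(c, e)), cons(e, cons(c, cons(cons(e, c), cons(c, c))))), cons(cons(e, f(cons(cons(e, c), cons(c, e)), cons(cons(e, cons(e, e)), cons(e, e)))), e))   [R5 at 2.1.1]
4. f(cons(cons(cons(cons(c, e), e), cons(c, e)), cons(e, cons(c, cons(cons(e, c), cons(c, c))))), cons(cons(e, f(cons(cons(e, c), cons(c, e)), cons(cons(e, cons(e, e)), cons(e, e)))), e))  →  cons(e, cons(c, cons(cons(e, c), cons(c, c))))   [R5 at ε]

cons(e, cons(c, cons(cons(e, c), cons(c, c))))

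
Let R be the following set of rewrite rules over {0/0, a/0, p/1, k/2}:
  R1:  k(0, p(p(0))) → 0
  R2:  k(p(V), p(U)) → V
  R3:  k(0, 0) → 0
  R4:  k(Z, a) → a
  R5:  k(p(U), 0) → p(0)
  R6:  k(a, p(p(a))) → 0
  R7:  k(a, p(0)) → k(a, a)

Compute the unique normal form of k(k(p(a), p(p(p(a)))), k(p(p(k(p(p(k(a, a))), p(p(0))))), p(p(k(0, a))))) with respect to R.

0

1. k(k(p(a), p(p(p(a)))), k(p(p(k(p(p(k(a, a))), p(p(0))))), p(p(k(0, a)))))  →  k(a, k(p(p(k(p(p(k(a, a))), p(p(0))))), p(p(k(0, a)))))   [R2 at 1]
2. k(a, k(p(p(k(p(p(k(a, a))), p(p(0))))), p(p(k(0, a)))))  →  k(a, p(k(p(p(k(a, a))), p(p(0)))))   [R2 at 2]
3. k(a, p(k(p(p(k(a, a))), p(p(0)))))  →  k(a, p(p(k(a, a))))   [R2 at 2.1]
4. k(a, p(p(k(a, a))))  →  k(a, p(p(a)))   [R4 at 2.1.1]
5. k(a, p(p(a)))  →  0   [R6 at ε]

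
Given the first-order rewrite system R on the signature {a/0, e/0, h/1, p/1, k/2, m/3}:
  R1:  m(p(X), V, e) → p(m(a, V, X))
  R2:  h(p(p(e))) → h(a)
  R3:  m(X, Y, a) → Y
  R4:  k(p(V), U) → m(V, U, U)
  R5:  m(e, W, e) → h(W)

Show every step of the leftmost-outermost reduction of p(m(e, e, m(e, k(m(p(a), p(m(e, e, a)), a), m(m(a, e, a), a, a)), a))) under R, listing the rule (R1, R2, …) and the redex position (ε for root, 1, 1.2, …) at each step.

p(e)

1. p(m(e, e, m(e, k(m(p(a), p(m(e, e, a)), a), m(m(a, e, a), a, a)), a)))  →  p(m(e, e, k(m(p(a), p(m(e, e, a)), a), m(m(a, e, a), a, a))))   [R3 at 1.3]
2. p(m(e, e, k(m(p(a), p(m(e, e, a)), a), m(m(a, e, a), a, a))))  →  p(m(e, e, k(p(m(e, e, a)), m(m(a, e, a), a, a))))   [R3 at 1.3.1]
3. p(m(e, e, k(p(m(e, e, a)), m(m(a, e, a), a, a))))  →  p(m(e, e, m(m(e, e, a), m(m(a, e, a), a, a), m(m(a, e, a), a, a))))   [R4 at 1.3]
4. p(m(e, e, m(m(e, e, a), m(m(a, e, a), a, a), m(m(a, e, a), a, a))))  →  p(m(e, e, m(e, m(m(a, e, a), a, a), m(m(a, e, a), a, a))))   [R3 at 1.3.1]
5. p(m(e, e, m(e, m(m(a, e, a), a, a), m(m(a, e, a), a, a))))  →  p(m(e, e, m(e, a, m(m(a, e, a), a, a))))   [R3 at 1.3.2]
6. p(m(e, e, m(e, a, m(m(a, e, a), a, a))))  →  p(m(e, e, m(e, a, a)))   [R3 at 1.3.3]
7. p(m(e, e, m(e, a, a)))  →  p(m(e, e, a))   [R3 at 1.3]
8. p(m(e, e, a))  →  p(e)   [R3 at 1]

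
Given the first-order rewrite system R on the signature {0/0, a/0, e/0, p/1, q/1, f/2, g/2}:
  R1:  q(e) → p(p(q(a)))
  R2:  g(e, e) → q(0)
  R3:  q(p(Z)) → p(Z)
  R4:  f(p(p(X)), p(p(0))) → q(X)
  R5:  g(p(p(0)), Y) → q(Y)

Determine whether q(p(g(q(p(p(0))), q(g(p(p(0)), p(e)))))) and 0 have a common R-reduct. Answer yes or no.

no — NF(t₁) = p(p(e)), NF(t₂) = 0

Reduce t₁ = q(p(g(q(p(p(0))), q(g(p(p(0)), p(e)))))):
1. q(p(g(q(p(p(0))), q(g(p(p(0)), p(e))))))  →  p(g(q(p(p(0))), q(g(p(p(0)), p(e)))))   [R3 at ε]
2. p(g(q(p(p(0))), q(g(p(p(0)), p(e)))))  →  p(g(p(p(0)), q(g(p(p(0)), p(e)))))   [R3 at 1.1]
3. p(g(p(p(0)), q(g(p(p(0)), p(e)))))  →  p(q(q(g(p(p(0)), p(e)))))   [R5 at 1]
4. p(q(q(g(p(p(0)), p(e)))))  →  p(q(q(q(p(e)))))   [R5 at 1.1.1]
5. p(q(q(q(p(e)))))  →  p(q(q(p(e))))   [R3 at 1.1.1]
6. p(q(q(p(e))))  →  p(q(p(e)))   [R3 at 1.1]
7. p(q(p(e)))  →  p(p(e))   [R3 at 1]

Reduce t₂ = 0:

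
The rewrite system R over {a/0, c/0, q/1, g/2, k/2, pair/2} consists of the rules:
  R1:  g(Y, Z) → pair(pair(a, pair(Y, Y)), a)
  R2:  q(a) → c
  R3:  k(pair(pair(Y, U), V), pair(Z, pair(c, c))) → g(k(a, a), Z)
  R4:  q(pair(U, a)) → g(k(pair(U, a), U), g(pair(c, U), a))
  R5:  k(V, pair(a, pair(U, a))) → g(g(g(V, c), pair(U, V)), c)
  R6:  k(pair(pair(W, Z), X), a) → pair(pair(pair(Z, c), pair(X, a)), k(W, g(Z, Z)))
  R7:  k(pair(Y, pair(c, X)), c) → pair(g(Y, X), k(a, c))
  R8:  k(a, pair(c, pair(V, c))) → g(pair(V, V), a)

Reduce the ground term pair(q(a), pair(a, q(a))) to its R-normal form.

pair(c, pair(a, c))

1. pair(q(a), pair(a, q(a)))  →  pair(c, pair(a, q(a)))   [R2 at 1]
2. pair(c, pair(a, q(a)))  →  pair(c, pair(a, c))   [R2 at 2.2]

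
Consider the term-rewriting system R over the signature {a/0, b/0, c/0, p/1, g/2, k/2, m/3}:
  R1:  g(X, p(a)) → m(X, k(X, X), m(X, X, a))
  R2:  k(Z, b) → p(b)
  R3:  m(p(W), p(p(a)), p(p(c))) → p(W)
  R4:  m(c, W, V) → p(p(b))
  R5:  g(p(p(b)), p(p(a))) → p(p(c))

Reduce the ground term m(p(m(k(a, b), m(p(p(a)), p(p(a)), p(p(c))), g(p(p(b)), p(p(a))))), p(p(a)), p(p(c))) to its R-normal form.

p(p(b))

1. m(p(m(k(a, b), m(p(p(a)), p(p(a)), p(p(c))), g(p(p(b)), p(p(a))))), p(p(a)), p(p(c)))  →  p(m(k(a, b), m(p(p(a)), p(p(a)), p(p(c))), g(p(p(b)), p(p(a)))))   [R3 at ε]
2. p(m(k(a, b), m(p(p(a)), p(p(a)), p(p(c))), g(p(p(b)), p(p(a)))))  →  p(m(p(b), m(p(p(a)), p(p(a)), p(p(c))), g(p(p(b)), p(p(a)))))   [R2 at 1.1]
3. p(m(p(b), m(p(p(a)), p(p(a)), p(p(c))), g(p(p(b)), p(p(a)))))  →  p(m(p(b), p(p(a)), g(p(p(b)), p(p(a)))))   [R3 at 1.2]
4. p(m(p(b), p(p(a)), g(p(p(b)), p(p(a)))))  →  p(m(p(b), p(p(a)), p(p(c))))   [R5 at 1.3]
5. p(m(p(b), p(p(a)), p(p(c))))  →  p(p(b))   [R3 at 1]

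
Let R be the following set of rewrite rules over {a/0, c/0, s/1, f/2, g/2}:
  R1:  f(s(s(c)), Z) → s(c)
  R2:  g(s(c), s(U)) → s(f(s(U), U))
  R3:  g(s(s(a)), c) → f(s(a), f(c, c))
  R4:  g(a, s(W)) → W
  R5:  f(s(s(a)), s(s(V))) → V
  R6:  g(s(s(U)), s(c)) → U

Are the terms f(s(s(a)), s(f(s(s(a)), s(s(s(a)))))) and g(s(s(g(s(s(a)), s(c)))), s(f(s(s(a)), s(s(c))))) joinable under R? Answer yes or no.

yes — NF(t₁) = a, NF(t₂) = a

Reduce t₁ = f(s(s(a)), s(f(s(s(a)), s(s(s(a)))))):
1. f(s(s(a)), s(f(s(s(a)), s(s(s(a))))))  →  f(s(s(a)), s(s(a)))   [R5 at 2.1]
2. f(s(s(a)), s(s(a)))  →  a   [R5 at ε]

Reduce t₂ = g(s(s(g(s(s(a)), s(c)))), s(f(s(s(a)), s(s(c))))):
1. g(s(s(g(s(s(a)), s(c)))), s(f(s(s(a)), s(s(c)))))  →  g(s(s(a)), s(f(s(s(a)), s(s(c)))))   [R6 at 1.1.1]
2. g(s(s(a)), s(f(s(s(a)), s(s(c)))))  →  g(s(s(a)), s(c))   [R5 at 2.1]
3. g(s(s(a)), s(c))  →  a   [R6 at ε]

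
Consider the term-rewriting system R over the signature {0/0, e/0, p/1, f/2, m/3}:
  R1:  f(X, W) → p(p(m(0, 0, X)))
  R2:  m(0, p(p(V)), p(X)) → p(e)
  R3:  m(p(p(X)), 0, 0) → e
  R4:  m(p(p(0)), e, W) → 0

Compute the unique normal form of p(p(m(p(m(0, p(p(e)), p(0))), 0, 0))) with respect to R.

p(p(e))

1. p(p(m(p(m(0, p(p(e)), p(0))), 0, 0)))  →  p(p(m(p(p(e)), 0, 0)))   [R2 at 1.1.1.1]
2. p(p(m(p(p(e)), 0, 0)))  →  p(p(e))   [R3 at 1.1]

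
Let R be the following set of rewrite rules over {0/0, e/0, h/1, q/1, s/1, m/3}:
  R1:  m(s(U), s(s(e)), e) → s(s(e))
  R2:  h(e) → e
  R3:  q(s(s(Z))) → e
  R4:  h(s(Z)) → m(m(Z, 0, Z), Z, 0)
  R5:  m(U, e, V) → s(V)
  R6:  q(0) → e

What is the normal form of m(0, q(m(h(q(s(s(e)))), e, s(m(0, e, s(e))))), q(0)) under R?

s(e)

1. m(0, q(m(h(q(s(s(e)))), e, s(m(0, e, s(e))))), q(0))  →  m(0, q(s(s(m(0, e, s(e))))), q(0))   [R5 at 2.1]
2. m(0, q(s(s(m(0, e, s(e))))), q(0))  →  m(0, e, q(0))   [R3 at 2]
3. m(0, e, q(0))  →  s(q(0))   [R5 at ε]
4. s(q(0))  →  s(e)   [R6 at 1]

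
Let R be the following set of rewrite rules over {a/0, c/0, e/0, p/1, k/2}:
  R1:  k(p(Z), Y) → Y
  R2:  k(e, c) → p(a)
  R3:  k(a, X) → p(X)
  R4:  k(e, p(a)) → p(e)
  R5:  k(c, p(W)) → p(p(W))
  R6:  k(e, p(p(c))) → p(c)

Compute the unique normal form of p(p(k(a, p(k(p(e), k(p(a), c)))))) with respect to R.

p(p(p(p(c))))

1. p(p(k(a, p(k(p(e), k(p(a), c))))))  →  p(p(p(p(k(p(e), k(p(a), c))))))   [R3 at 1.1]
2. p(p(p(p(k(p(e), k(p(a), c))))))  →  p(p(p(p(k(p(a), c)))))   [R1 at 1.1.1.1]
3. p(p(p(p(k(p(a), c)))))  →  p(p(p(p(c))))   [R1 at 1.1.1.1]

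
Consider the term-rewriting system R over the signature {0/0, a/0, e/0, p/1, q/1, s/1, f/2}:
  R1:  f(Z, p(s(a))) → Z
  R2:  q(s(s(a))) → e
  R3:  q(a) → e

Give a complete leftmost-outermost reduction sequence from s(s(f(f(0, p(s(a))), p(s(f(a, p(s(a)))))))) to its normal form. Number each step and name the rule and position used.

1. s(s(f(f(0, p(s(a))), p(s(f(a, p(s(a))))))))  →  s(s(f(0, p(s(f(a, p(s(a))))))))   [R1 at 1.1.1]
2. s(s(f(0, p(s(f(a, p(s(a))))))))  →  s(s(f(0, p(s(a)))))   [R1 at 1.1.2.1.1]
3. s(s(f(0, p(s(a)))))  →  s(s(0))   [R1 at 1.1]

s(s(0))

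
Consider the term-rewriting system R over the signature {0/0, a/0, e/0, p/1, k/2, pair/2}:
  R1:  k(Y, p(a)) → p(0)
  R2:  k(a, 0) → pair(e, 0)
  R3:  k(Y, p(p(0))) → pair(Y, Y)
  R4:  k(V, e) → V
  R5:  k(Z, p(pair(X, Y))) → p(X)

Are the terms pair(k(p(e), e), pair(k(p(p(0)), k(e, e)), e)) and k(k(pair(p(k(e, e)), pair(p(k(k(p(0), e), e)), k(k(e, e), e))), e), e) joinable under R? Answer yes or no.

yes — NF(t₁) = pair(p(e), pair(p(p(0)), e)), NF(t₂) = pair(p(e), pair(p(p(0)), e))

Reduce t₁ = pair(k(p(e), e), pair(k(p(p(0)), k(e, e)), e)):
1. pair(k(p(e), e), pair(k(p(p(0)), k(e, e)), e))  →  pair(p(e), pair(k(p(p(0)), k(e, e)), e))   [R4 at 1]
2. pair(p(e), pair(k(p(p(0)), k(e, e)), e))  →  pair(p(e), pair(k(p(p(0)), e), e))   [R4 at 2.1.2]
3. pair(p(e), pair(k(p(p(0)), e), e))  →  pair(p(e), pair(p(p(0)), e))   [R4 at 2.1]

Reduce t₂ = k(k(pair(p(k(e, e)), pair(p(k(k(p(0), e), e)), k(k(e, e), e))), e), e):
1. k(k(pair(p(k(e, e)), pair(p(k(k(p(0), e), e)), k(k(e, e), e))), e), e)  →  k(pair(p(k(e, e)), pair(p(k(k(p(0), e), e)), k(k(e, e), e))), e)   [R4 at ε]
2. k(pair(p(k(e, e)), pair(p(k(k(p(0), e), e)), k(k(e, e), e))), e)  →  pair(p(k(e, e)), pair(p(k(k(p(0), e), e)), k(k(e, e), e)))   [R4 at ε]
3. pair(p(k(e, e)), pair(p(k(k(p(0), e), e)), k(k(e, e), e)))  →  pair(p(e), pair(p(k(k(p(0), e), e)), k(k(e, e), e)))   [R4 at 1.1]
4. pair(p(e), pair(p(k(k(p(0), e), e)), k(k(e, e), e)))  →  pair(p(e), pair(p(k(p(0), e)), k(k(e, e), e)))   [R4 at 2.1.1]
5. pair(p(e), pair(p(k(p(0), e)), k(k(e, e), e)))  →  pair(p(e), pair(p(p(0)), k(k(e, e), e)))   [R4 at 2.1.1]
6. pair(p(e), pair(p(p(0)), k(k(e, e), e)))  →  pair(p(e), pair(p(p(0)), k(e, e)))   [R4 at 2.2]
7. pair(p(e), pair(p(p(0)), k(e, e)))  →  pair(p(e), pair(p(p(0)), e))   [R4 at 2.2]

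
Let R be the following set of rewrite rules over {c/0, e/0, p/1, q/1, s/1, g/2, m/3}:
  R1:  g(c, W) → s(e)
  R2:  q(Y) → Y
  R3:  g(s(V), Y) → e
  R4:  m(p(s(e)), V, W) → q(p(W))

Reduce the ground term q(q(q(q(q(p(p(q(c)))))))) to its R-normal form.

1. q(q(q(q(q(p(p(q(c))))))))  →  q(q(q(q(p(p(q(c)))))))   [R2 at ε]
2. q(q(q(q(p(p(q(c)))))))  →  q(q(q(p(p(q(c))))))   [R2 at ε]
3. q(q(q(p(p(q(c))))))  →  q(q(p(p(q(c)))))   [R2 at ε]
4. q(q(p(p(q(c)))))  →  q(p(p(q(c))))   [R2 at ε]
5. q(p(p(q(c))))  →  p(p(q(c)))   [R2 at ε]
6. p(p(q(c)))  →  p(p(c))   [R2 at 1.1]

p(p(c))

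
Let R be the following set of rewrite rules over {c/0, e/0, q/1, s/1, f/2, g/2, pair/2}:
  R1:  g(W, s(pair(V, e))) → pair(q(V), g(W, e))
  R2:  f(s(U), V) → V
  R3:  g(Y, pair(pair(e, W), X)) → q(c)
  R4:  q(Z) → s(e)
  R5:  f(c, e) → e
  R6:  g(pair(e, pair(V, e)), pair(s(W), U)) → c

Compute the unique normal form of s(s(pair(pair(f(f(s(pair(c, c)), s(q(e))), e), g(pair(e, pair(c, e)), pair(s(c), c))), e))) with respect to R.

1. s(s(pair(pair(f(f(s(pair(c, c)), s(q(e))), e), g(pair(e, pair(c, e)), pair(s(c), c))), e)))  →  s(s(pair(pair(f(s(q(e)), e), g(pair(e, pair(c, e)), pair(s(c), c))), e)))   [R2 at 1.1.1.1.1]
2. s(s(pair(pair(f(s(q(e)), e), g(pair(e, pair(c, e)), pair(s(c), c))), e)))  →  s(s(pair(pair(e, g(pair(e, pair(c, e)), pair(s(c), c))), e)))   [R2 at 1.1.1.1]
3. s(s(pair(pair(e, g(pair(e, pair(c, e)), pair(s(c), c))), e)))  →  s(s(pair(pair(e, c), e)))   [R6 at 1.1.1.2]

s(s(pair(pair(e, c), e)))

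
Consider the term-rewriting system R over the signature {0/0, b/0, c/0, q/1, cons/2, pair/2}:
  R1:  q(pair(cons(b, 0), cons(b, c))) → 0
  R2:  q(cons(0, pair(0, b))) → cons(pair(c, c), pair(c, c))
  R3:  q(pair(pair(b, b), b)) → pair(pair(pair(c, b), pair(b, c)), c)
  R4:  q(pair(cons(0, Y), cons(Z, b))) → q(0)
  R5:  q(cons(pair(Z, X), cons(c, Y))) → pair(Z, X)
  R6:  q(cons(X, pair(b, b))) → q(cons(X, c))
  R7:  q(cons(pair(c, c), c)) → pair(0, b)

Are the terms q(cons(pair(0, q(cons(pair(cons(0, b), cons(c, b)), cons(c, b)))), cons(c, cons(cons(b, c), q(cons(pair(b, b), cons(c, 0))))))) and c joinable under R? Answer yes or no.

no — NF(t₁) = pair(0, pair(cons(0, b), cons(c, b))), NF(t₂) = c

Reduce t₁ = q(cons(pair(0, q(cons(pair(cons(0, b), cons(c, b)), cons(c, b)))), cons(c, cons(cons(b, c), q(cons(pair(b, b), cons(c, 0))))))):
1. q(cons(pair(0, q(cons(pair(cons(0, b), cons(c, b)), cons(c, b)))), cons(c, cons(cons(b, c), q(cons(pair(b, b), cons(c, 0)))))))  →  pair(0, q(cons(pair(cons(0, b), cons(c, b)), cons(c, b))))   [R5 at ε]
2. pair(0, q(cons(pair(cons(0, b), cons(c, b)), cons(c, b))))  →  pair(0, pair(cons(0, b), cons(c, b)))   [R5 at 2]

Reduce t₂ = c:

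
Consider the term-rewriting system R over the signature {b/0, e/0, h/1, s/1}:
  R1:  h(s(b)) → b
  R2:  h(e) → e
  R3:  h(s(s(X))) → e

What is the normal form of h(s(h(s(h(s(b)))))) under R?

1. h(s(h(s(h(s(b))))))  →  h(s(h(s(b))))   [R1 at 1.1.1.1]
2. h(s(h(s(b))))  →  h(s(b))   [R1 at 1.1]
3. h(s(b))  →  b   [R1 at ε]

b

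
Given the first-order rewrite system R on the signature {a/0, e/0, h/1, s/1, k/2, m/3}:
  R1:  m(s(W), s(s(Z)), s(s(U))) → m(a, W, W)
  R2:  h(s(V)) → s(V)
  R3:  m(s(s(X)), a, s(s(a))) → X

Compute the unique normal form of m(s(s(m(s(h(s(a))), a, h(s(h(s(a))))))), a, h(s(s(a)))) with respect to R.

1. m(s(s(m(s(h(s(a))), a, h(s(h(s(a))))))), a, h(s(s(a))))  →  m(s(s(m(s(s(a)), a, h(s(h(s(a))))))), a, h(s(s(a))))   [R2 at 1.1.1.1.1]
2. m(s(s(m(s(s(a)), a, h(s(h(s(a))))))), a, h(s(s(a))))  →  m(s(s(m(s(s(a)), a, s(h(s(a)))))), a, h(s(s(a))))   [R2 at 1.1.1.3]
3. m(s(s(m(s(s(a)), a, s(h(s(a)))))), a, h(s(s(a))))  →  m(s(s(m(s(s(a)), a, s(s(a))))), a, h(s(s(a))))   [R2 at 1.1.1.3.1]
4. m(s(s(m(s(s(a)), a, s(s(a))))), a, h(s(s(a))))  →  m(s(s(a)), a, h(s(s(a))))   [R3 at 1.1.1]
5. m(s(s(a)), a, h(s(s(a))))  →  m(s(s(a)), a, s(s(a)))   [R2 at 3]
6. m(s(s(a)), a, s(s(a)))  →  a   [R3 at ε]

a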